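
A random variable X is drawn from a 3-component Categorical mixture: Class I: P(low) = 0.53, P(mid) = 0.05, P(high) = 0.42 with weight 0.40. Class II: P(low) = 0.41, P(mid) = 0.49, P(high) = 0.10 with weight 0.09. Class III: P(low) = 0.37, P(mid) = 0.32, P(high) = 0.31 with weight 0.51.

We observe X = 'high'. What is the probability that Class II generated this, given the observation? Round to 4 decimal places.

0.0269

By Bayes' theorem, P(k | x) = π_k f_k(x) / Σ_j π_j f_j(x).
Evaluate each component's likelihood at the observed value:
  L_I = 0.42
  L_II = 0.1
  L_III = 0.31
Multiply by the mixture weights:
  π_I·L_I = 0.40 × 0.42 = 0.168
  π_II·L_II = 0.09 × 0.1 = 0.009
  π_III·L_III = 0.51 × 0.31 = 0.1581
Sum: 0.168 + 0.009 + 0.1581 = 0.3351
Responsibility of Class II: 0.009 / 0.3351 ≈ 0.0269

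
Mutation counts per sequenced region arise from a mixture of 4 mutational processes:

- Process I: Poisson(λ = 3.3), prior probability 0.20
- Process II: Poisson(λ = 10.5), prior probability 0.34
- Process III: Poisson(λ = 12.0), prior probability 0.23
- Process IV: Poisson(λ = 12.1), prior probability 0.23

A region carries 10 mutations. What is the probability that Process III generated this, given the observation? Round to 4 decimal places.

0.2675

The responsibility of component k is P(Z=k) f_k(x) divided by Σ_j P(Z=j) f_j(x).
Component likelihoods at x = 10 mutations:
  L_I = e^(−3.3)·3.3^10/10! = 0.0015567
  L_II = e^(−10.5)·10.5^10/10! = 0.123606
  L_III = e^(−12.0)·12.0^10/10! = 0.104837
  L_IV = e^(−12.1)·12.1^10/10! = 0.103069
Unnormalised posteriors:
  P(Z=I)·L_I = 0.20 × 0.0015567 = 0.00031134
  P(Z=II)·L_II = 0.34 × 0.123606 = 0.0420259
  P(Z=III)·L_III = 0.23 × 0.104837 = 0.0241126
  P(Z=IV)·L_IV = 0.23 × 0.103069 = 0.0237058
Evidence: 0.00031134 + 0.0420259 + 0.0241126 + 0.0237058 = 0.0901556
Responsibility of Process III: 0.0241126 / 0.0901556 ≈ 0.2675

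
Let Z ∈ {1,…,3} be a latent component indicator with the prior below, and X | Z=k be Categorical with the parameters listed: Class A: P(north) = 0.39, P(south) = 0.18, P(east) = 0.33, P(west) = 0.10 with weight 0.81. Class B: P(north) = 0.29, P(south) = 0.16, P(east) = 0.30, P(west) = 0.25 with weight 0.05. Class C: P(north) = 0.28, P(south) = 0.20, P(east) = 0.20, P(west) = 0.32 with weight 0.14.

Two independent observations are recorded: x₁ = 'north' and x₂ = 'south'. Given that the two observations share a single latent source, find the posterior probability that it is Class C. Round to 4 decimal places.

Apply Bayes' rule: the posterior for each component is proportional to its prior times its likelihood at x.
Since both observations come from the same component, the likelihood for component k is f_k(x₁)·f_k(x₂).
  p_A = [0.39] × [0.18] = 0.0702
  p_B = [0.29] × [0.16] = 0.0464
  p_C = [0.28] × [0.2] = 0.056
Weight by the priors:
  P(Z=A)·p_A = 0.81 × 0.0702 = 0.056862
  P(Z=B)·p_B = 0.05 × 0.0464 = 0.00232
  P(Z=C)·p_C = 0.14 × 0.056 = 0.00784
Denominator: 0.056862 + 0.00232 + 0.00784 = 0.067022
P(Class C | x₁,x₂) ≈ 0.1170

0.1170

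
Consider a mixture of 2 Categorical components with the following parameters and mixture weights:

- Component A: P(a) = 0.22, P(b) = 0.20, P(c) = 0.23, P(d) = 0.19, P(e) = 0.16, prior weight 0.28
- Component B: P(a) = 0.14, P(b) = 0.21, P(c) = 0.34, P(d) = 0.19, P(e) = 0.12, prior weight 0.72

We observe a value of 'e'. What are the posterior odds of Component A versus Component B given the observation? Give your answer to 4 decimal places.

0.5185

Since P(k|x) ∝ P(Z=k) f_k(x), the posterior odds are P(Z=i) f_i(x) / (P(Z=j) f_j(x)).
Component likelihoods at x = 'e':
  L_A = P(e | comp) = 0.16
  L_B = P(e | comp) = 0.12
0.0448 / 0.0864 ≈ 0.5185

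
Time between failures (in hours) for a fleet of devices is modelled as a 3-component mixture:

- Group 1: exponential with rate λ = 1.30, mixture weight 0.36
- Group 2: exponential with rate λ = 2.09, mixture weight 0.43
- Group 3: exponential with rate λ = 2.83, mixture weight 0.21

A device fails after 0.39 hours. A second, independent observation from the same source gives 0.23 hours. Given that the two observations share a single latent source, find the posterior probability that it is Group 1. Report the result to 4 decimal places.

0.2524

Posterior ∝ prior × likelihood, so P(k | x) ∝ π_k f_k(x); normalise over all components.
Since both observations come from the same component, the likelihood for component k is f_k(x₁)·f_k(x₂).
  L_1 = [0.78299] × [0.964027] = 0.754823
  L_2 = [0.925024] × [1.29235] = 1.19546
  L_3 = [0.938546] × [1.47606] = 1.38535
Multiply by the mixture weights:
  π_1·L_1 = 0.36 × 0.754823 = 0.271736
  π_2·L_2 = 0.43 × 1.19546 = 0.514046
  π_3·L_3 = 0.21 × 1.38535 = 0.290924
Sum: 0.271736 + 0.514046 + 0.290924 = 1.07671
Responsibility of Group 1: 0.271736 / 1.07671 ≈ 0.2524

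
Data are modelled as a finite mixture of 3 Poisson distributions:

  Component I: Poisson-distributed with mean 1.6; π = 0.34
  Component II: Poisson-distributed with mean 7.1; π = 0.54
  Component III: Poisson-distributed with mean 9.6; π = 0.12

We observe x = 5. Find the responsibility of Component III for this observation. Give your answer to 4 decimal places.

By Bayes' theorem, P(k | x) = π_k f_k(x) / Σ_j π_j f_j(x).
Component likelihoods at x = 5:
  L_I = 0.017642
  L_II = 0.124057
  L_III = 0.0460201
Weight by the priors:
  π_I·L_I = 0.34 × 0.017642 = 0.00599828
  π_II·L_II = 0.54 × 0.124057 = 0.0669905
  π_III·L_III = 0.12 × 0.0460201 = 0.00552242
Sum: 0.00599828 + 0.0669905 + 0.00552242 = 0.0785112
Responsibility of Component III: 0.00552242 / 0.0785112 ≈ 0.0703

0.0703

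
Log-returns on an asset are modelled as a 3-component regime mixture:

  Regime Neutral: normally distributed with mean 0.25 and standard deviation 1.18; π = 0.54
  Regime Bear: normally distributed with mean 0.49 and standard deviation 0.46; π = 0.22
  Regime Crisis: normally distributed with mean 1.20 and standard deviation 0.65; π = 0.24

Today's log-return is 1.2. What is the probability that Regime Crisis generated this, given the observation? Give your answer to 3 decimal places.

0.437

Posterior ∝ prior × likelihood, so P(k | x) ∝ π_k f_k(x); normalise over all components.
Normal densities:
  L_Neutral = 0.244502
  L_Bear = 0.263534
  L_Crisis = 0.613757
Unnormalised posteriors:
  π_Neutral·L_Neutral = 0.54 × 0.244502 = 0.132031
  π_Bear·L_Bear = 0.22 × 0.263534 = 0.0579775
  π_Crisis·L_Crisis = 0.24 × 0.613757 = 0.147302
Marginal: 0.132031 + 0.0579775 + 0.147302 = 0.33731
P(Regime Crisis | 1.2) = 0.147302 / 0.33731 ≈ 0.437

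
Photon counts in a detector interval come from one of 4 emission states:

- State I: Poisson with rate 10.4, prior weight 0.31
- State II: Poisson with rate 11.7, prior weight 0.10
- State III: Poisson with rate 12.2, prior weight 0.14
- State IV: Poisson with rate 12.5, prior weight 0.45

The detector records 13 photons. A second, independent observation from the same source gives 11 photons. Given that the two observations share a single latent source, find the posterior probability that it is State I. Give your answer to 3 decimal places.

0.265

Apply Bayes' rule: the posterior for each component is proportional to its prior times its likelihood at x.
Since both observations come from the same component, the likelihood for component k is f_k(x₁)·f_k(x₂).
  p_I = [0.0813749] × [0.117368] = 0.00955078
  p_II = [0.102539] × [0.116854] = 0.0119821
  p_III = [0.107153] × [0.112308] = 0.0120341
  p_IV = [0.10886] × [0.108686] = 0.0118316
Multiply by the mixture weights:
  P(Z=I)·p_I = 0.31 × 0.00955078 = 0.00296074
  P(Z=II)·p_II = 0.10 × 0.0119821 = 0.00119821
  P(Z=III)·p_III = 0.14 × 0.0120341 = 0.00168478
  P(Z=IV)·p_IV = 0.45 × 0.0118316 = 0.0053242
Normaliser: 0.00296074 + 0.00119821 + 0.00168478 + 0.0053242 = 0.0111679
P(State I | x₁,x₂) ≈ 0.265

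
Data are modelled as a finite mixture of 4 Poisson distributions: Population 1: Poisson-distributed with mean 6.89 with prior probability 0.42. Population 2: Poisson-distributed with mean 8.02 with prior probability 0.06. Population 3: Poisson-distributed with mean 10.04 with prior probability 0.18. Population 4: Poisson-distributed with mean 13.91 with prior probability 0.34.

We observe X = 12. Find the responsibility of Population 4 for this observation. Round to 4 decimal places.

0.5277

P(component k | x) = π_k·f_k(x) / marginal(x), where marginal(x) = Σ_j π_j·f_j(x).
Component likelihoods at x = 12:
  L_1 = e^(−6.89)·6.89^12/12! = 0.0243223
  L_2 = e^(−8.02)·8.02^12/12! = 0.0486087
  L_3 = e^(−10.04)·10.04^12/12! = 0.0955325
  L_4 = e^(−13.91)·13.91^12/12! = 0.0996672
Prior × likelihood for each component:
  π_1·L_1 = 0.42 × 0.0243223 = 0.0102154
  π_2·L_2 = 0.06 × 0.0486087 = 0.00291652
  π_3·L_3 = 0.18 × 0.0955325 = 0.0171958
  π_4·L_4 = 0.34 × 0.0996672 = 0.0338869
Marginal: 0.0102154 + 0.00291652 + 0.0171958 + 0.0338869 = 0.0642146
So the posterior for Population 4 is 0.0338869 / 0.0642146 ≈ 0.5277.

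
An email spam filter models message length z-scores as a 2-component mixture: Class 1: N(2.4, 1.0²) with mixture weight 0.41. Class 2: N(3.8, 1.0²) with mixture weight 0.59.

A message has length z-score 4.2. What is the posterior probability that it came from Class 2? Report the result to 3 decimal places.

The responsibility of component k is π_k f_k(x) divided by Σ_j π_j f_j(x).
Normal densities:
  p_1 = (1/(1.0·√(2π)))·exp(−(4.2−2.4)²/(2·1.0²)) = 0.398942·exp(-1.62000) = 0.0789502
  p_2 = (1/(1.0·√(2π)))·exp(−(4.2−3.8)²/(2·1.0²)) = 0.398942·exp(-0.08000) = 0.36827
Prior × likelihood for each component:
  π_1·p_1 = 0.41 × 0.0789502 = 0.0323696
  π_2·p_2 = 0.59 × 0.36827 = 0.217279
Denominator: 0.0323696 + 0.217279 = 0.249649
Responsibility of Class 2: 0.217279 / 0.249649 ≈ 0.870

0.870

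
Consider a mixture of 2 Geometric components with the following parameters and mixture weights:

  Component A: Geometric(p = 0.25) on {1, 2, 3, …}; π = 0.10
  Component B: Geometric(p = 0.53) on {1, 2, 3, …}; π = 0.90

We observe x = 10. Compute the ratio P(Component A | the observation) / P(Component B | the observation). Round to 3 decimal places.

Only the two components matter; the odds are (w_i f_i(x)) / (w_j f_j(x)).
Evaluate each component's likelihood at the observed value:
  p_A = 0.0187712
  p_B = 0.000593139
Odds = (0.10/0.90) × (0.0187712/0.000593139) = 0.111111 × 31.6472 ≈ 3.516

3.516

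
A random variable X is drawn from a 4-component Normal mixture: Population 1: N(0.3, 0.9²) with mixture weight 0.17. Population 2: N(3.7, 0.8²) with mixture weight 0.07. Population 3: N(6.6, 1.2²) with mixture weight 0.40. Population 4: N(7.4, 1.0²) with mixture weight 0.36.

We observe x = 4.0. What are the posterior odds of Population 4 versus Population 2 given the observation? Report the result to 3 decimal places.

0.014

Posterior odds = (P(Z=i) f_i(x)) / (P(Z=j) f_j(x)); the normalising sum cancels.
Normal densities:
  L_1 = (1/(0.9·√(2π)))·exp(−(4.0−0.3)²/(2·0.9²)) = 0.443269·exp(-8.45062) = 9.4757e-05
  L_2 = (1/(0.8·√(2π)))·exp(−(4.0−3.7)²/(2·0.8²)) = 0.498678·exp(-0.07031) = 0.464819
  L_3 = (1/(1.2·√(2π)))·exp(−(4.0−6.6)²/(2·1.2²)) = 0.332452·exp(-2.34722) = 0.0317939
  L_4 = (1/(1.0·√(2π)))·exp(−(4.0−7.4)²/(2·1.0²)) = 0.398942·exp(-5.78000) = 0.00123222
Odds = (0.36/0.07) × (0.00123222/0.464819) = 5.14286 × 0.00265097 ≈ 0.014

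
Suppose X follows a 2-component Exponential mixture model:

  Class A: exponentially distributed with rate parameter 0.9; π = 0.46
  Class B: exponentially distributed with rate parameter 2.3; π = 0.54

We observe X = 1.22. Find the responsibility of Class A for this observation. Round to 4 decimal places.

0.6478

By Bayes' theorem, P(k | x) = P(Z=k) f_k(x) / Σ_j P(Z=j) f_j(x).
Component likelihoods at x = 1.22:
  L_A = 0.300184
  L_B = 0.139026
Multiply by the mixture weights:
  P(Z=A)·L_A = 0.46 × 0.300184 = 0.138085
  P(Z=B)·L_B = 0.54 × 0.139026 = 0.0750743
Denominator: 0.138085 + 0.0750743 = 0.213159
So the posterior for Class A is 0.138085 / 0.213159 ≈ 0.6478.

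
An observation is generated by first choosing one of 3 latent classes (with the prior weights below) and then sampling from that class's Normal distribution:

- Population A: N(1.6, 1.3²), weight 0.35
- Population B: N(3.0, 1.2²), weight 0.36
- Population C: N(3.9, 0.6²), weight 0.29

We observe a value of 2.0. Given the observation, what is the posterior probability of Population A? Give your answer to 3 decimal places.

0.544

The responsibility of component k is P(Z=k) f_k(x) divided by Σ_j P(Z=j) f_j(x).
Normal densities:
  p_A = 0.29269
  p_B = 0.234927
  p_C = 0.00441829
Prior × likelihood for each component:
  P(Z=A)·p_A = 0.35 × 0.29269 = 0.102442
  P(Z=B)·p_B = 0.36 × 0.234927 = 0.0845736
  P(Z=C)·p_C = 0.29 × 0.00441829 = 0.00128131
Sum: 0.102442 + 0.0845736 + 0.00128131 = 0.188296
Responsibility of Population A: 0.102442 / 0.188296 ≈ 0.544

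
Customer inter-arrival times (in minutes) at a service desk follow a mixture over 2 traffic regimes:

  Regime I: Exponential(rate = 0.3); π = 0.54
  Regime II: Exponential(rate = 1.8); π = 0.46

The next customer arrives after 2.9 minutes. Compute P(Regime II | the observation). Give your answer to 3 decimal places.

0.062

P(component k | x) = π_k·f_k(x) / marginal(x), where marginal(x) = Σ_j π_j·f_j(x).
Component likelihoods at x = 2.9 minutes:
  p_I = 0.3·e^(−0.3·2.9) = 0.3·e^(−0.8700) = 0.125685
  p_II = 1.8·e^(−1.8·2.9) = 1.8·e^(−5.2200) = 0.00973319
Prior × likelihood for each component:
  π_I·p_I = 0.54 × 0.125685 = 0.0678702
  π_II·p_II = 0.46 × 0.00973319 = 0.00447727
Denominator: 0.0678702 + 0.00447727 = 0.0723474
P(Regime II | x) ≈ 0.062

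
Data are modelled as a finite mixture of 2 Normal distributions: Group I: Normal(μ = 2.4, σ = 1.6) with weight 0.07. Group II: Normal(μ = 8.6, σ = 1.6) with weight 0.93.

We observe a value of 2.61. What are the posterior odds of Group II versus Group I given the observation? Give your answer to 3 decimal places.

The posterior odds equal the prior odds times the likelihood ratio: (π_i/π_j)·(f_i(x)/f_j(x)).
Normal densities:
  p_I = (1/(1.6·√(2π)))·exp(−(2.61−2.4)²/(2·1.6²)) = 0.249339·exp(-0.00861) = 0.247201
  p_II = (1/(1.6·√(2π)))·exp(−(2.61−8.6)²/(2·1.6²)) = 0.249339·exp(-7.00783) = 0.000225594
Odds = (0.93/0.07) × (0.000225594/0.247201) = 13.2857 × 0.000912595 ≈ 0.012

0.012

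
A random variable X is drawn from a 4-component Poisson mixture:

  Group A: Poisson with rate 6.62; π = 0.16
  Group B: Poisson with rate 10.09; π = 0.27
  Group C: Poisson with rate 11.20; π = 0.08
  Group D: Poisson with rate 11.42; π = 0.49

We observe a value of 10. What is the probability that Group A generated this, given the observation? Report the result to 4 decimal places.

Posterior ∝ prior × likelihood, so P(k | x) ∝ w_k f_k(x); normalise over all components.
Poisson probabilities:
  L_A = e^(−6.62)·6.62^10/10! = 0.0594001
  L_B = e^(−10.09)·10.09^10/10! = 0.12506
  L_C = e^(−11.20)·11.20^10/10! = 0.117036
  L_D = e^(−11.42)·11.42^10/10! = 0.114092
Unnormalised posteriors:
  w_A·L_A = 0.16 × 0.0594001 = 0.00950402
  w_B·L_B = 0.27 × 0.12506 = 0.0337661
  w_C·L_C = 0.08 × 0.117036 = 0.00936287
  w_D·L_D = 0.49 × 0.114092 = 0.0559051
Marginal: 0.00950402 + 0.0337661 + 0.00936287 + 0.0559051 = 0.108538
P(Group A | x) ≈ 0.0876

0.0876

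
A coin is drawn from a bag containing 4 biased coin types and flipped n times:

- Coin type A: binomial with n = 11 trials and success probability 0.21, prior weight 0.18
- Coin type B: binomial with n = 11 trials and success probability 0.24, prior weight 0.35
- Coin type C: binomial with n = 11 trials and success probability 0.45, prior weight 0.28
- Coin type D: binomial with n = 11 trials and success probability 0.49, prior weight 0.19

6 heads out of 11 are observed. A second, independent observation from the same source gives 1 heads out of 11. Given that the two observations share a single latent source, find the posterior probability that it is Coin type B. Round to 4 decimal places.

0.4824

By Bayes' theorem, P(k | x) = π_k f_k(x) / Σ_j π_j f_j(x).
Since both observations come from the same component, the likelihood for component k is f_k(x₁)·f_k(x₂).
  L_A = [C(11,6)·0.21^6·0.79^5 = 462·8.57661e-05·0.307706 = 0.0121925] × [0.218717] = 0.00266671
  L_B = [C(11,6)·0.24^6·0.76^5 = 462·0.000191103·0.253553 = 0.022386] × [0.169723] = 0.00379942
  L_C = [C(11,6)·0.45^6·0.55^5 = 462·0.00830377·0.0503284 = 0.193077] × [0.0125381] = 0.00242082
  L_D = [C(11,6)·0.49^6·0.51^5 = 462·0.0138413·0.0345025 = 0.220632] × [0.00641639] = 0.00141566
Unnormalised posteriors:
  π_A·L_A = 0.18 × 0.00266671 = 0.000480008
  π_B·L_B = 0.35 × 0.00379942 = 0.0013298
  π_C·L_C = 0.28 × 0.00242082 = 0.00067783
  π_D·L_D = 0.19 × 0.00141566 = 0.000268976
Sum: 0.000480008 + 0.0013298 + 0.00067783 + 0.000268976 = 0.00275661
P(Coin type B | x₁, x₂) ≈ 0.4824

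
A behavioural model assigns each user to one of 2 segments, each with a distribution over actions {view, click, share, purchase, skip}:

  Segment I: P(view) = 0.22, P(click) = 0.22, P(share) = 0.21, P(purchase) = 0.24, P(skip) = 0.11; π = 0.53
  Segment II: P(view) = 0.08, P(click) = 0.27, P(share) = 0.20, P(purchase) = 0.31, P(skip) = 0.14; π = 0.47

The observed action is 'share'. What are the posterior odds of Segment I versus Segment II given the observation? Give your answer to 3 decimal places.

Posterior odds = (w_i f_i(x)) / (w_j f_j(x)); the normalising sum cancels.
Evaluate each component's likelihood at the observed value:
  L_I = 0.21
  L_II = 0.2
Posterior odds = (w_I·L_I) / (w_II·L_II) = (0.53·0.21) / (0.47·0.2) = 0.1113 / 0.094 ≈ 1.184

1.184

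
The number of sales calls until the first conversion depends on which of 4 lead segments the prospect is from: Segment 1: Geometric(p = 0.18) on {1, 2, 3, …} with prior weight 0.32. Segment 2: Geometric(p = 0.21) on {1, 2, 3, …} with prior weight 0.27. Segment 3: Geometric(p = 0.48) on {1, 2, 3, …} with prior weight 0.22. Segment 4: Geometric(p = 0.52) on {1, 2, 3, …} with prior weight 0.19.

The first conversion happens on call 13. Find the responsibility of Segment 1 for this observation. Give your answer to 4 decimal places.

0.6098

Posterior ∝ prior × likelihood, so P(k | x) ∝ π_k f_k(x); normalise over all components.
Component likelihoods at x = 13:
  p_1 = 0.18·(1−0.18)^12 = 0.18·0.0924201 = 0.0166356
  p_2 = 0.21·(1−0.21)^12 = 0.21·0.0590915 = 0.0124092
  p_3 = 0.48·(1−0.48)^12 = 0.48·0.000390877 = 0.000187621
  p_4 = 0.52·(1−0.52)^12 = 0.52·0.000149587 = 7.77854e-05
Multiply by the mixture weights:
  π_1·p_1 = 0.32 × 0.0166356 = 0.0053234
  π_2·p_2 = 0.27 × 0.0124092 = 0.00335049
  π_3·p_3 = 0.22 × 0.000187621 = 4.12766e-05
  π_4·p_4 = 0.19 × 7.77854e-05 = 1.47792e-05
Normaliser: 0.0053234 + 0.00335049 + 4.12766e-05 + 1.47792e-05 = 0.00872994
So the posterior for Segment 1 is 0.0053234 / 0.00872994 ≈ 0.6098.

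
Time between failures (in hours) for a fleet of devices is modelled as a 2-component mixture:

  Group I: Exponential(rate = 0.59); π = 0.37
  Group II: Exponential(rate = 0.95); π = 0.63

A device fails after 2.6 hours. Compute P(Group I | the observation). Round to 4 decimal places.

0.4819

The responsibility of component k is P(Z=k) f_k(x) divided by Σ_j P(Z=j) f_j(x).
Component likelihoods at x = 2.6 hours:
  f_I = 0.127246
  f_II = 0.0803556
Weight by the priors:
  P(Z=I)·f_I = 0.37 × 0.127246 = 0.047081
  P(Z=II)·f_II = 0.63 × 0.0803556 = 0.050624
Evidence: 0.047081 + 0.050624 = 0.0977051
P(Group I | the observation) ≈ 0.4819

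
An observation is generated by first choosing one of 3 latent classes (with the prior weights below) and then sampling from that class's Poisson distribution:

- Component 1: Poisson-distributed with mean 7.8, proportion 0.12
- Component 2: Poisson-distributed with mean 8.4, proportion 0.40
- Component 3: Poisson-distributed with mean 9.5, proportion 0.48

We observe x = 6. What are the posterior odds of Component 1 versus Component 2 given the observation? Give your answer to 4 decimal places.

0.3504

Only the two components matter; the odds are (w_i f_i(x)) / (w_j f_j(x)).
Evaluate each component's likelihood at the observed value:
  L_1 = 0.128156
  L_2 = 0.109716
  L_3 = 0.0764208
Odds = (0.12/0.40) × (0.128156/0.109716) = 0.3 × 1.16807 ≈ 0.3504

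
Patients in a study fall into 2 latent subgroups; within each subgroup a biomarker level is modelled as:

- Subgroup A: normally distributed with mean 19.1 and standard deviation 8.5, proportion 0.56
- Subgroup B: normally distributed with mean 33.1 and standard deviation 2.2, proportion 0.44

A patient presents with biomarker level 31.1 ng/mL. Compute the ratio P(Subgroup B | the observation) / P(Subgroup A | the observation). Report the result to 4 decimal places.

5.4399

Since P(k|x) ∝ P(Z=k) f_k(x), the posterior odds are P(Z=i) f_i(x) / (P(Z=j) f_j(x)).
Component likelihoods at x = 31.1 ng/mL:
  f_A = 0.017326
  f_B = 0.119957
Posterior odds = (P(Z=B)·f_B) / (P(Z=A)·f_A) = (0.44·0.119957) / (0.56·0.017326) = 0.0527812 / 0.00970258 ≈ 5.4399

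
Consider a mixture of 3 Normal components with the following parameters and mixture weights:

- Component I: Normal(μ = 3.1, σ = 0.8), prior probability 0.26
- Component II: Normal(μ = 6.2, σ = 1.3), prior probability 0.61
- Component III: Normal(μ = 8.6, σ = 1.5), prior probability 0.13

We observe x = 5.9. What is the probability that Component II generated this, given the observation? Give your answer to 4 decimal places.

0.9624

By Bayes' theorem, P(k | x) = w_k f_k(x) / Σ_j w_j f_j(x).
Normal densities:
  L_I = 0.00109085
  L_II = 0.298815
  L_III = 0.0526334
Multiply by the mixture weights:
  w_I·L_I = 0.26 × 0.00109085 = 0.000283622
  w_II·L_II = 0.61 × 0.298815 = 0.182277
  w_III·L_III = 0.13 × 0.0526334 = 0.00684235
Evidence: 0.000283622 + 0.182277 + 0.00684235 = 0.189403
So the posterior for Component II is 0.182277 / 0.189403 ≈ 0.9624.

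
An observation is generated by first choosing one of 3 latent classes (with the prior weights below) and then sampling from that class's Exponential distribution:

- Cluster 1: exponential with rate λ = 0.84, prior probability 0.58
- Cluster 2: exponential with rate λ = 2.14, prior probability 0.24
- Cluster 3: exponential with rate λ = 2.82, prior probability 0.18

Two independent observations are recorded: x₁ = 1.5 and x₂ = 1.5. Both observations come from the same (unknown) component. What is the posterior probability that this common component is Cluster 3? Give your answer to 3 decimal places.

0.009

By Bayes' theorem, P(k | x) = π_k f_k(x) / Σ_j π_j f_j(x).
Since both observations come from the same component, the likelihood for component k is f_k(x₁)·f_k(x₂).
  f_1 = [0.84·e^(−0.84·1.5) = 0.84·e^(−1.2600) = 0.238269] × [0.238269] = 0.0567723
  f_2 = [2.14·e^(−2.14·1.5) = 2.14·e^(−3.2100) = 0.0863632] × [0.0863632] = 0.00745859
  f_3 = [2.82·e^(−2.82·1.5) = 2.82·e^(−4.2300) = 0.0410377] × [0.0410377] = 0.0016841
Weight by the priors:
  π_1·f_1 = 0.58 × 0.0567723 = 0.0329279
  π_2·f_2 = 0.24 × 0.00745859 = 0.00179006
  π_3·f_3 = 0.18 × 0.0016841 = 0.000303137
Normaliser: 0.0329279 + 0.00179006 + 0.000303137 = 0.0350211
Responsibility of Cluster 3: 0.000303137 / 0.0350211 ≈ 0.009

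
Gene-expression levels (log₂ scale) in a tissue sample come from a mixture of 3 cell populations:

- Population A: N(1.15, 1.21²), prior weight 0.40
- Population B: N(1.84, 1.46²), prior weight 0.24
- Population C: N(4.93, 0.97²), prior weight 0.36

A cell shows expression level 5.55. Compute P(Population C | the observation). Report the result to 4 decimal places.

The responsibility of component k is π_k f_k(x) divided by Σ_j π_j f_j(x).
Normal densities:
  L_A = 0.00044336
  L_B = 0.0108243
  L_C = 0.335293
Unnormalised posteriors:
  π_A·L_A = 0.40 × 0.00044336 = 0.000177344
  π_B·L_B = 0.24 × 0.0108243 = 0.00259784
  π_C·L_C = 0.36 × 0.335293 = 0.120705
Sum: 0.000177344 + 0.00259784 + 0.120705 = 0.123481
P(Population C | 5.55) ≈ 0.9775

0.9775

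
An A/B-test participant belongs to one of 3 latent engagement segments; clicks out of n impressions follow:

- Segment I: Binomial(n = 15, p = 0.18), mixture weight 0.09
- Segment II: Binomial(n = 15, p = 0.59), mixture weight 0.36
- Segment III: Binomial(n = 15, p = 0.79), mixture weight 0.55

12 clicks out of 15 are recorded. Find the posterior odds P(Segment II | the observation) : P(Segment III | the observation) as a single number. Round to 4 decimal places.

The posterior odds equal the prior odds times the likelihood ratio: (P(Z=i)/P(Z=j))·(f_i(x)/f_j(x)).
Component likelihoods at x = 12 clicks out of 15:
  f_I = C(15,12)·0.18^12·0.82^3 = 455·1.15683e-09·0.551368 = 2.90217e-07
  f_II = C(15,12)·0.59^12·0.41^3 = 455·0.0017792·0.068921 = 0.0557939
  f_III = C(15,12)·0.79^12·0.21^3 = 455·0.0590915·0.009261 = 0.248997
0.0200858 / 0.136948 ≈ 0.1467

0.1467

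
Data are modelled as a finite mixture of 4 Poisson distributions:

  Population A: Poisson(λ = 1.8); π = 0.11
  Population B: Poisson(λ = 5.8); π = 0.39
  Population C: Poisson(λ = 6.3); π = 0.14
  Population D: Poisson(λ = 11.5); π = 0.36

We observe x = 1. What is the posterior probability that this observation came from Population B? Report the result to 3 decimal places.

0.166

P(component k | x) = w_k·f_k(x) / marginal(x), where marginal(x) = Σ_j w_j·f_j(x).
Component likelihoods at x = 1:
  f_A = e^(−1.8)·1.8^1/1! = 0.297538
  f_B = e^(−5.8)·5.8^1/1! = 0.0175598
  f_C = e^(−6.3)·6.3^1/1! = 0.0115687
  f_D = e^(−11.5)·11.5^1/1! = 0.000116496
Weight by the priors:
  w_A·f_A = 0.11 × 0.297538 = 0.0327292
  w_B·f_B = 0.39 × 0.0175598 = 0.00684833
  w_C·f_C = 0.14 × 0.0115687 = 0.00161962
  w_D·f_D = 0.36 × 0.000116496 = 4.19386e-05
Normaliser: 0.0327292 + 0.00684833 + 0.00161962 + 4.19386e-05 = 0.0412391
P(Population B | the observation) = 0.00684833 / 0.0412391 ≈ 0.166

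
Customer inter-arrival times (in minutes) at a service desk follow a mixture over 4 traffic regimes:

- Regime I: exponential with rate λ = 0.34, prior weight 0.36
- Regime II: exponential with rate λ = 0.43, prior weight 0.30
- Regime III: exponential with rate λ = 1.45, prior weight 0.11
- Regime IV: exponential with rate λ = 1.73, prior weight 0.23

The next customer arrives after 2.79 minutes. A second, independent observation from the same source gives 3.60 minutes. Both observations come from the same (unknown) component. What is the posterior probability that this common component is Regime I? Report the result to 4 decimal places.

Posterior ∝ prior × likelihood, so P(k | x) ∝ π_k f_k(x); normalise over all components.
Since both observations come from the same component, the likelihood for component k is f_k(x₁)·f_k(x₂).
  f_I = [0.34·e^(−0.34·2.79) = 0.34·e^(−0.9486) = 0.131676] × [0.0999775] = 0.0131647
  f_II = [0.43·e^(−0.43·2.79) = 0.43·e^(−1.1997) = 0.129552] × [0.0914493] = 0.0118475
  f_III = [1.45·e^(−1.45·2.79) = 1.45·e^(−4.0455) = 0.0253764] × [0.00784063] = 0.000198967
  f_IV = [1.73·e^(−1.73·2.79) = 1.73·e^(−4.8267) = 0.0138624] × [0.00341397] = 4.73257e-05
Weight by the priors:
  π_I·f_I = 0.36 × 0.0131647 = 0.00473928
  π_II·f_II = 0.30 × 0.0118475 = 0.00355424
  π_III·f_III = 0.11 × 0.000198967 = 2.18863e-05
  π_IV·f_IV = 0.23 × 4.73257e-05 = 1.08849e-05
Normaliser: 0.00473928 + 0.00355424 + 2.18863e-05 + 1.08849e-05 = 0.00832629
P(Regime I | x₁, x₂) ≈ 0.5692

0.5692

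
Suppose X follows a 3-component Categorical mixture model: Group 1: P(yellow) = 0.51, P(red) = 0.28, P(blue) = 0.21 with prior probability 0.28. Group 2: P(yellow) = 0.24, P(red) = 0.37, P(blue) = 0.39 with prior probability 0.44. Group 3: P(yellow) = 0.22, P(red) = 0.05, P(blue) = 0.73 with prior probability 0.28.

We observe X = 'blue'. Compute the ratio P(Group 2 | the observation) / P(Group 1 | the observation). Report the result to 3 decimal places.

Posterior odds = (w_i f_i(x)) / (w_j f_j(x)); the normalising sum cancels.
Component likelihoods at x = 'blue':
  p_1 = 0.21
  p_2 = 0.39
  p_3 = 0.73
0.1716 / 0.0588 ≈ 2.918

2.918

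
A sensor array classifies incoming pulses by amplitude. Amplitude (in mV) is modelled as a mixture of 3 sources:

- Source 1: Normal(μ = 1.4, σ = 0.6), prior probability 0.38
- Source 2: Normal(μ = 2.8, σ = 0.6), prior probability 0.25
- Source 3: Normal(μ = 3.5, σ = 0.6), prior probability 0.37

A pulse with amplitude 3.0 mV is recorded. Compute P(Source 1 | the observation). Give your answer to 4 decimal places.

P(component k | x) = π_k·f_k(x) / marginal(x), where marginal(x) = Σ_j π_j·f_j(x).
Component likelihoods at x = 3.0 mV:
  p_1 = (1/(0.6·√(2π)))·exp(−(3.0−1.4)²/(2·0.6²)) = 0.664904·exp(-3.55556) = 0.0189933
  p_2 = (1/(0.6·√(2π)))·exp(−(3.0−2.8)²/(2·0.6²)) = 0.664904·exp(-0.05556) = 0.628972
  p_3 = (1/(0.6·√(2π)))·exp(−(3.0−3.5)²/(2·0.6²)) = 0.664904·exp(-0.34722) = 0.469853
Multiply by the mixture weights:
  π_1·p_1 = 0.38 × 0.0189933 = 0.00721746
  π_2·p_2 = 0.25 × 0.628972 = 0.157243
  π_3·p_3 = 0.37 × 0.469853 = 0.173846
Sum: 0.00721746 + 0.157243 + 0.173846 = 0.338306
Responsibility of Source 1: 0.00721746 / 0.338306 ≈ 0.0213

0.0213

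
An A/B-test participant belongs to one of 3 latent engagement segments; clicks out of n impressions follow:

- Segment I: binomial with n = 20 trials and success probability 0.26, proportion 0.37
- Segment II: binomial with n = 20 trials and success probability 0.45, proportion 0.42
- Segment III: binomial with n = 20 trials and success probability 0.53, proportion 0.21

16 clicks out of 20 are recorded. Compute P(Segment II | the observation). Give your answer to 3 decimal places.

0.215

The responsibility of component k is π_k f_k(x) divided by Σ_j π_j f_j(x).
Component likelihoods at x = 16 clicks out of 20:
  p_I = C(20,16)·0.26^16·0.74^4 = 4845·4.36087e-10·0.299866 = 6.33569e-07
  p_II = C(20,16)·0.45^16·0.55^4 = 4845·2.82748e-06·0.0915063 = 0.00125356
  p_III = C(20,16)·0.53^16·0.47^4 = 4845·3.87627e-05·0.0487968 = 0.0091643
Prior × likelihood for each component:
  π_I·p_I = 0.37 × 6.33569e-07 = 2.34421e-07
  π_II·p_II = 0.42 × 0.00125356 = 0.000526495
  π_III·p_III = 0.21 × 0.0091643 = 0.0019245
Sum: 2.34421e-07 + 0.000526495 + 0.0019245 = 0.00245123
P(Segment II | the observation) = 0.000526495 / 0.00245123 ≈ 0.215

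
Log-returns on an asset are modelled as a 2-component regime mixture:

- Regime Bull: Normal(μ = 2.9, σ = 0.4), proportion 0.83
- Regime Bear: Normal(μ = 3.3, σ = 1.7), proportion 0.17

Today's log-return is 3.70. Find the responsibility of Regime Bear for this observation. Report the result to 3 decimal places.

0.257

Posterior ∝ prior × likelihood, so P(k | x) ∝ P(Z=k) f_k(x); normalise over all components.
Component likelihoods at x = 3.70:
  L_Bull = 0.134977
  L_Bear = 0.228265
Unnormalised posteriors:
  P(Z=Bull)·L_Bull = 0.83 × 0.134977 = 0.112031
  P(Z=Bear)·L_Bear = 0.17 × 0.228265 = 0.038805
Sum: 0.112031 + 0.038805 = 0.150836
P(Regime Bear | data) = 0.038805 / 0.150836 ≈ 0.257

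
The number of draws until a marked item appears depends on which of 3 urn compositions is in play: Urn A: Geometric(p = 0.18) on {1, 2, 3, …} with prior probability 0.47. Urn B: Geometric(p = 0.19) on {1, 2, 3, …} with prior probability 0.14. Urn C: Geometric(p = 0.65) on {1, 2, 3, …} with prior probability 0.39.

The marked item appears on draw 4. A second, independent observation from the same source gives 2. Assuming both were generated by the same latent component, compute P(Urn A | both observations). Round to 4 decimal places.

By Bayes' theorem, P(k | x) = π_k f_k(x) / Σ_j π_j f_j(x).
Since both observations come from the same component, the likelihood for component k is f_k(x₁)·f_k(x₂).
  L_A = [0.18·(1−0.18)^3 = 0.18·0.551368 = 0.0992462] × [0.1476] = 0.0146487
  L_B = [0.19·(1−0.19)^3 = 0.19·0.531441 = 0.100974] × [0.1539] = 0.0155399
  L_C = [0.65·(1−0.65)^3 = 0.65·0.042875 = 0.0278687] × [0.2275] = 0.00634014
Multiply by the mixture weights:
  π_A·L_A = 0.47 × 0.0146487 = 0.00688491
  π_B·L_B = 0.14 × 0.0155399 = 0.00217558
  π_C·L_C = 0.39 × 0.00634014 = 0.00247265
Denominator: 0.00688491 + 0.00217558 + 0.00247265 = 0.0115331
Responsibility of Urn A: 0.00688491 / 0.0115331 ≈ 0.5970

0.5970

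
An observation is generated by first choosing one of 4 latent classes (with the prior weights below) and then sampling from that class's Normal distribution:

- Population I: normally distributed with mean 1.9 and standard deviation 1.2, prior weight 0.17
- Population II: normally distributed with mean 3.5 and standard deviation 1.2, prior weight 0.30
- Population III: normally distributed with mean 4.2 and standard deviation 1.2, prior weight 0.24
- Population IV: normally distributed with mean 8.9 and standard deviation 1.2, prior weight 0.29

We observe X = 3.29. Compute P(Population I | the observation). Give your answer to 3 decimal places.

0.155

P(component k | x) = w_k·f_k(x) / marginal(x), where marginal(x) = Σ_j w_j·f_j(x).
Component likelihoods at x = 3.29:
  p_I = (1/(1.2·√(2π)))·exp(−(3.29−1.9)²/(2·1.2²)) = 0.332452·exp(-0.67087) = 0.169971
  p_II = (1/(1.2·√(2π)))·exp(−(3.29−3.5)²/(2·1.2²)) = 0.332452·exp(-0.01531) = 0.3274
  p_III = (1/(1.2·√(2π)))·exp(−(3.29−4.2)²/(2·1.2²)) = 0.332452·exp(-0.28753) = 0.249376
  p_IV = (1/(1.2·√(2π)))·exp(−(3.29−8.9)²/(2·1.2²)) = 0.332452·exp(-10.92781) = 5.96816e-06
Unnormalised posteriors:
  w_I·p_I = 0.17 × 0.169971 = 0.028895
  w_II·p_II = 0.30 × 0.3274 = 0.09822
  w_III·p_III = 0.24 × 0.249376 = 0.0598502
  w_IV·p_IV = 0.29 × 5.96816e-06 = 1.73077e-06
Sum: 0.028895 + 0.09822 + 0.0598502 + 1.73077e-06 = 0.186967
So the posterior for Population I is 0.028895 / 0.186967 ≈ 0.155.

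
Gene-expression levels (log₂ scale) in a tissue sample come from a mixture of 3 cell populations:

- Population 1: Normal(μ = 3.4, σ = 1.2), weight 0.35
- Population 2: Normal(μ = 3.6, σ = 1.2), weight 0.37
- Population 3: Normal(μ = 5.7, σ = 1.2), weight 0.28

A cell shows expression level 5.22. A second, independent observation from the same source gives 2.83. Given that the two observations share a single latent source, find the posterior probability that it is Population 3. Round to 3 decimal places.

Posterior ∝ prior × likelihood, so P(k | x) ∝ π_k f_k(x); normalise over all components.
Since both observations come from the same component, the likelihood for component k is f_k(x₁)·f_k(x₂).
  L_1 = [(1/(1.2·√(2π)))·exp(−(5.22−3.4)²/(2·1.2²)) = 0.332452·exp(-1.15014) = 0.105252] × [0.296985] = 0.0312583
  L_2 = [(1/(1.2·√(2π)))·exp(−(5.22−3.6)²/(2·1.2²)) = 0.332452·exp(-0.91125) = 0.133653] × [0.270596] = 0.0361659
  L_3 = [(1/(1.2·√(2π)))·exp(−(5.22−5.7)²/(2·1.2²)) = 0.332452·exp(-0.08000) = 0.306892] × [0.0190384] = 0.00584274
Prior × likelihood for each component:
  π_1·L_1 = 0.35 × 0.0312583 = 0.0109404
  π_2·L_2 = 0.37 × 0.0361659 = 0.0133814
  π_3·L_3 = 0.28 × 0.00584274 = 0.00163597
Marginal: 0.0109404 + 0.0133814 + 0.00163597 = 0.0259577
So the posterior for Population 3 is 0.00163597 / 0.0259577 ≈ 0.063.

0.063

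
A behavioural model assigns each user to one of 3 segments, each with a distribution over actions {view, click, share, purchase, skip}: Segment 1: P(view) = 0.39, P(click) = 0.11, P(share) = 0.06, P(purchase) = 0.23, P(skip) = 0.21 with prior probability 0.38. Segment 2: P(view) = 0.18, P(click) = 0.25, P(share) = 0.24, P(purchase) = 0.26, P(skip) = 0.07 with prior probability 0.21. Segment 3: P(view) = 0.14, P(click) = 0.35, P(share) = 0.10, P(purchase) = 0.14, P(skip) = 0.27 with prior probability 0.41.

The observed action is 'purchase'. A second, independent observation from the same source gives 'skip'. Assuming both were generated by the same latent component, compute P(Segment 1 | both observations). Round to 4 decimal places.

The responsibility of component k is π_k f_k(x) divided by Σ_j π_j f_j(x).
Since both observations come from the same component, the likelihood for component k is f_k(x₁)·f_k(x₂).
  p_1 = [0.23] × [0.21] = 0.0483
  p_2 = [0.26] × [0.07] = 0.0182
  p_3 = [0.14] × [0.27] = 0.0378
Multiply by the mixture weights:
  π_1·p_1 = 0.38 × 0.0483 = 0.018354
  π_2·p_2 = 0.21 × 0.0182 = 0.003822
  π_3·p_3 = 0.41 × 0.0378 = 0.015498
Denominator: 0.018354 + 0.003822 + 0.015498 = 0.037674
P(Segment 1 | x₁,x₂) ≈ 0.4872

0.4872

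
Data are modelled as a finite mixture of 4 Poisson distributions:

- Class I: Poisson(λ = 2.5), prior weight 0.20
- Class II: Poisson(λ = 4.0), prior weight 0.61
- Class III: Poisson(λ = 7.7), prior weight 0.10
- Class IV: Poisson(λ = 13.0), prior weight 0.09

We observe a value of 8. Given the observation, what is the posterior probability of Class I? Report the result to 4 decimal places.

The responsibility of component k is w_k f_k(x) divided by Σ_j w_j f_j(x).
Poisson probabilities:
  f_I = e^(−2.5)·2.5^8/8! = 0.00310644
  f_II = e^(−4.0)·4.0^8/8! = 0.0297702
  f_III = e^(−7.7)·7.7^8/8! = 0.138783
  f_IV = e^(−13.0)·13.0^8/8! = 0.0457297
Prior × likelihood for each component:
  w_I·f_I = 0.20 × 0.00310644 = 0.000621289
  w_II·f_II = 0.61 × 0.0297702 = 0.0181598
  w_III·f_III = 0.10 × 0.138783 = 0.0138783
  w_IV·f_IV = 0.09 × 0.0457297 = 0.00411567
Marginal: 0.000621289 + 0.0181598 + 0.0138783 + 0.00411567 = 0.0367751
P(Class I | x) ≈ 0.0169

0.0169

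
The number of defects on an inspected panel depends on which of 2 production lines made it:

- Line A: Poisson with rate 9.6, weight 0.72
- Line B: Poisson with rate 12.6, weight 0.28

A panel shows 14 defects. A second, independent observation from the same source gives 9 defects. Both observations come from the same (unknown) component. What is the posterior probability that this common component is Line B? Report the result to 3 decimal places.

0.334

Apply Bayes' rule: the posterior for each component is proportional to its prior times its likelihood at x.
Since both observations come from the same component, the likelihood for component k is f_k(x₁)·f_k(x₂).
  p_A = [0.0438694] × [0.129256] = 0.00567039
  p_B = [0.0983261] × [0.0743809] = 0.00731358
Weight by the priors:
  π_A·p_A = 0.72 × 0.00567039 = 0.00408268
  π_B·p_B = 0.28 × 0.00731358 = 0.0020478
Marginal: 0.00408268 + 0.0020478 = 0.00613048
P(Line B | x₁, x₂) ≈ 0.334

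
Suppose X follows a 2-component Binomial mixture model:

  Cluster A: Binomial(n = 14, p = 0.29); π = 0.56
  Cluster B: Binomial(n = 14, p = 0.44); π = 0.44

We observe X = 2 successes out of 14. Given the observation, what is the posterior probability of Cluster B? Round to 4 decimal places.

The responsibility of component k is P(Z=k) f_k(x) divided by Σ_j P(Z=j) f_j(x).
Evaluate each component's likelihood at the observed value:
  p_A = C(14,2)·0.29^2·0.71^12 = 91·0.0841·0.0164097 = 0.125585
  p_B = C(14,2)·0.44^2·0.56^12 = 91·0.1936·0.000951166 = 0.0167573
Unnormalised posteriors:
  P(Z=A)·p_A = 0.56 × 0.125585 = 0.0703276
  P(Z=B)·p_B = 0.44 × 0.0167573 = 0.0073732
Marginal: 0.0703276 + 0.0073732 = 0.0777008
P(Cluster B | data) = 0.0073732 / 0.0777008 ≈ 0.0949

0.0949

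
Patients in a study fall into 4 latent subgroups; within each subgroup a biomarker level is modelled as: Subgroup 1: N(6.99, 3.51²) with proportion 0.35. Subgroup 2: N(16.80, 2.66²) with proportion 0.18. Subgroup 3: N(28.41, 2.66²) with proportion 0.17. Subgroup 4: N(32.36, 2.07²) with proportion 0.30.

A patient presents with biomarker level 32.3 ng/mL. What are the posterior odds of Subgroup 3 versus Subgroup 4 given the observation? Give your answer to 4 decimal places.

Posterior odds = (P(Z=i) f_i(x)) / (P(Z=j) f_j(x)); the normalising sum cancels.
Normal densities:
  L_1 = (1/(3.51·√(2π)))·exp(−(32.3−6.99)²/(2·3.51²)) = 0.113659·exp(-25.99801) = 5.81851e-13
  L_2 = (1/(2.66·√(2π)))·exp(−(32.3−16.80)²/(2·2.66²)) = 0.149978·exp(-16.97736) = 6.35119e-09
  L_3 = (1/(2.66·√(2π)))·exp(−(32.3−28.41)²/(2·2.66²)) = 0.149978·exp(-1.06932) = 0.0514791
  L_4 = (1/(2.07·√(2π)))·exp(−(32.3−32.36)²/(2·2.07²)) = 0.192726·exp(-0.00042) = 0.192645
Posterior odds = (P(Z=3)·L_3) / (P(Z=4)·L_4) = (0.17·0.0514791) / (0.30·0.192645) = 0.00875144 / 0.0577934 ≈ 0.1514

0.1514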